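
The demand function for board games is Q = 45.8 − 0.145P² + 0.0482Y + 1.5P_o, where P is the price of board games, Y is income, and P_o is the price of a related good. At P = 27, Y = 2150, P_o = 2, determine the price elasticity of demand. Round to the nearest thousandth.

-4.525

Q = 45.8 − 0.145(27)² + 0.0482(2150) + 1.5(2) = 45.8 − 105.705 + 103.63 + 3 = 46.725.
∂Q/∂P = −2·0.145·P = -7.83, so E_p = -7.83·(27/46.725) ≈ -4.525.
|E_p| > 1: demand is elastic.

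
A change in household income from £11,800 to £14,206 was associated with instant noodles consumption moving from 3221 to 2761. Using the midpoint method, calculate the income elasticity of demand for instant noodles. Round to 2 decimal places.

-0.83

%ΔQ = (2761 − 3221)/[(3221+2761)/2] = -460/2991 ≈ -0.1538.
%ΔY = (14,206 − 11,800)/[(11,800+14,206)/2] = 2406/13003 ≈ 0.1850.
E_I = %ΔQ/%ΔY ≈ -0.83.
E_I < 0: inferior good.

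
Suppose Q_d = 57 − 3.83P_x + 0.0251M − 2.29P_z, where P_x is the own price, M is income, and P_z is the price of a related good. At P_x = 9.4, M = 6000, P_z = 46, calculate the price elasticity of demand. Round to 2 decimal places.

-0.54

At the given point, Q_d = 57 − 3.83(9.4) + 0.0251(6000) − 2.29(46) = 57 − 36.002 + 150.6 − 105.34 = 66.258.
∂Q_d/∂P_x = −3.83, so E_p = (−3.83)·(9.4/66.258) ≈ -0.54.
|E_p| < 1: demand is inelastic.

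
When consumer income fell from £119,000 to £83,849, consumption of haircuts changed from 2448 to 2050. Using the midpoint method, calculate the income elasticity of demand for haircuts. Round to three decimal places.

0.511

%ΔQ = (2050 − 2448)/[(2448+2050)/2] = -398/2249 ≈ -0.1770.
%ΔI = (83,849 − 119,000)/[(119,000+83,849)/2] = -35151/101424.5 ≈ -0.3466.
E_I = %ΔQ/%ΔI ≈ 0.511.
E_I ∈ (0,1): normal good (necessity).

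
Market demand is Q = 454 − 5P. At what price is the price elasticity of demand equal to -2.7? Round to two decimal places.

66.26

Set −bP/(a − bP) = −2.7 ⇒ bP = 2.7(a − bP) ⇒ bP(1+2.7) = 2.7·a.
P = 2.7·454/(5·3.7) ≈ 66.26.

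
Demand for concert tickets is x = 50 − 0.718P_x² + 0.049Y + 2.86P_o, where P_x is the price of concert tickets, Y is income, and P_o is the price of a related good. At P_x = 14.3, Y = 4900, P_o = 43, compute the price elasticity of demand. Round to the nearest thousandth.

-1.103

x = 50 − 0.718(14.3)² + 0.049(4900) + 2.86(43) = 50 − 146.8238 + 240.1 + 122.98 = 266.2562.
∂x/∂P_x = −2·0.718·P_x = -20.5348, so E_p = -20.5348·(14.3/266.2562) ≈ -1.103.
|E_p| > 1: demand is elastic.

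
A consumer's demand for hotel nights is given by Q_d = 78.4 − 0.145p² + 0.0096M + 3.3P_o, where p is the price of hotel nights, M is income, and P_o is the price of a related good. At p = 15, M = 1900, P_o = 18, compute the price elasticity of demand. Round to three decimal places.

-0.529

Q_d = 78.4 − 0.145(15)² + 0.0096(1900) + 3.3(18) = 78.4 − 32.625 + 18.24 + 59.4 = 123.415.
∂Q_d/∂p = −2·0.145·p = -4.35, so E_p = -4.35·(15/123.415) ≈ -0.529.
|E_p| < 1: demand is inelastic.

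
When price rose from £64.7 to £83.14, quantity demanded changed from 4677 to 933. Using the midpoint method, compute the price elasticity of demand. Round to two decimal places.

-5.35

%ΔQ = (933 − 4677)/[(4677 + 933)/2] = -3744/2805 ≈ -1.3348.
%ΔP = (83.14 − 64.7)/[(64.7 + 83.14)/2] = 18.44/73.92 ≈ 0.2495.
Arc elasticity E = %ΔQ/%ΔP ≈ -1.3348/0.2495 ≈ -5.35.
|E| > 1: demand is elastic over this range.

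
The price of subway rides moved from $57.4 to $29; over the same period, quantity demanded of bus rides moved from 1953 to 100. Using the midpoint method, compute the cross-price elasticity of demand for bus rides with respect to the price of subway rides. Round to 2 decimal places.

2.75

%ΔQ_x = (100 − 1953)/[(1953+100)/2] = -1853/1026.5 ≈ -1.8052.
%ΔP_y = (29 − 57.4)/[(57.4+29)/2] ≈ -0.6574.
E_xy = -1.8052/-0.6574 ≈ 2.75.
E_xy > 0, so bus rides and subway rides are substitutes.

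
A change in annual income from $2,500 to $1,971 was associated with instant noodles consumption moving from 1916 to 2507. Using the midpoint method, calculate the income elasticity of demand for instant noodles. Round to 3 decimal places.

-1.129

%ΔQ = (2507 − 1916)/[(1916+2507)/2] = 591/2211.5 ≈ 0.2672.
%ΔY = (1,971 − 2,500)/[(2,500+1,971)/2] = -529/2235.5 ≈ -0.2366.
E_I = %ΔQ/%ΔY ≈ -1.129.
E_I < 0: inferior good.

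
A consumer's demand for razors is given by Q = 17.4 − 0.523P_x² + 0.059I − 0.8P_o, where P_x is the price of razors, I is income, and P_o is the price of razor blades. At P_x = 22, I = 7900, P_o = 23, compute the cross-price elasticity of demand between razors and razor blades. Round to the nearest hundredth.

Q = 17.4 − 0.523(22)² + 0.059(7900) − 0.8(23) = 17.4 − 253.132 + 466.1 − 18.4 = 211.968.
∂Q/∂P_o = −0.8, so E_xy = -0.8·(23/211.968) ≈ -0.09.
E_xy < 0: the goods are complements.

-0.09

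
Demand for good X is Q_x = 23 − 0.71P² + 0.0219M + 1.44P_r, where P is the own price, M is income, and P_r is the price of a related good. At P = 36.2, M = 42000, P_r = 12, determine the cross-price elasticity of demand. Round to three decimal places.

0.582

Substituting, Q_x = 23 − 0.71(36.2)² + 0.0219(42000) + 1.44(12) = 23 − 930.4124 + 919.8 + 17.28 = 29.6676.
∂Q_x/∂P_r = +1.44, so E_xy = 1.44·(12/29.6676) ≈ 0.582.
E_xy > 0: the goods are substitutes.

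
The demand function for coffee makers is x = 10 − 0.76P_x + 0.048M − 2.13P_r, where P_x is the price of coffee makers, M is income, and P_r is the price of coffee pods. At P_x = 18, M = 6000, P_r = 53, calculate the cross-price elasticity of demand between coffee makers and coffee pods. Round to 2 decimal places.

At the given point, x = 10 − 0.76(18) + 0.048(6000) − 2.13(53) = 10 − 13.68 + 288 − 112.89 = 171.43.
∂x/∂P_r = −2.13, so E_xy = -2.13·(53/171.43) ≈ -0.66.
E_xy < 0: the goods are complements.

-0.66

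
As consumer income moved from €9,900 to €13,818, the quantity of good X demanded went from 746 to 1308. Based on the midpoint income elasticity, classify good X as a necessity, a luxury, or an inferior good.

luxury

%ΔQ = (1308 − 746)/[(746+1308)/2] = 562/1027 ≈ 0.5472.
%ΔY = (13,818 − 9,900)/[(9,900+13,818)/2] = 3918/11859 ≈ 0.3304.
E_I = %ΔQ/%ΔY ≈ 1.656.
E_I > 1: normal good (luxury).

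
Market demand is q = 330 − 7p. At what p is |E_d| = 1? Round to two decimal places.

23.57

For linear demand q = a − bp, E = −bp/(a − bp). |E| = 1 ⇒ bp = a − bp ⇒ p = a/(2b).
p = 330/(2·7) ≈ 23.57.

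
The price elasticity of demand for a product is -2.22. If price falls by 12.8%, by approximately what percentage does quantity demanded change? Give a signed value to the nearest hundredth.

28.42

%ΔQ ≈ E × %ΔP = (-2.22) × (-12.8%) ≈ 28.42%.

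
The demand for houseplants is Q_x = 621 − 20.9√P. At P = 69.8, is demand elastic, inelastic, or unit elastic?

At P = 69.8, Q_x = 446.388.
dQ_x/dP = −20.9/(2√P) = −20.9/(2·8.3546).
Point elasticity E = (dQ_x/dP)·(P/Q_x) = -1.2508 × 69.8/446.388 ≈ -0.196.
|E| ≈ 0.196 < 1, so demand is inelastic.

inelastic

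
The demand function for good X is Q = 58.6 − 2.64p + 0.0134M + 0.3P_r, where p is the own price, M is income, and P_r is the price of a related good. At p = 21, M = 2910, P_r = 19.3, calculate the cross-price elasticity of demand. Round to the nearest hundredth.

At the given point, Q = 58.6 − 2.64(21) + 0.0134(2910) + 0.3(19.3) = 58.6 − 55.44 + 38.994 + 5.79 = 47.944.
∂Q/∂P_r = +0.3, so E_xy = 0.3·(19.3/47.944) ≈ 0.12.
E_xy > 0: the goods are substitutes.

0.12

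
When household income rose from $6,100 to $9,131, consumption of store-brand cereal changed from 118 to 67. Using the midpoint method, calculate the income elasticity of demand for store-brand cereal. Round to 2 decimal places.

%ΔQ = (67 − 118)/[(118+67)/2] = -51/92.5 ≈ -0.5514.
%ΔY = (9,131 − 6,100)/[(6,100+9,131)/2] = 3031/7615.5 ≈ 0.3980.
E_I = %ΔQ/%ΔY ≈ -1.39.
E_I < 0: inferior good.

-1.39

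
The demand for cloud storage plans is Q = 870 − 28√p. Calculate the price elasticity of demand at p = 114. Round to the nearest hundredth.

-0.26

At p = 114, Q = 571.0418.
dQ/dp = −28/(2√p) = −28/(2·10.6771).
Point elasticity E = (dQ/dp)·(p/Q) = -1.3112 × 114/571.0418 ≈ -0.26.
|E| < 1, so demand is inelastic at this price.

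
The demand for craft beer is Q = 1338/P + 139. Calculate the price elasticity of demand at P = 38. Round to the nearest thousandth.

-0.202

At P = 38, Q = 174.2105.
dQ/dP = −1338/P² = −0.9266.
Point elasticity E = (dQ/dP)·(P/Q) = -0.9266 × 38/174.2105 ≈ -0.202.
|E| < 1, so demand is inelastic at this price.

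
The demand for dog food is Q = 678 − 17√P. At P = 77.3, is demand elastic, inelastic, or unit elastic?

inelastic

At P = 77.3, Q = 528.5353.
dQ/dP = −17/(2√P) = −17/(2·8.792).
Point elasticity E = (dQ/dP)·(P/Q) = -0.9668 × 77.3/528.5353 ≈ -0.141.
|E| ≈ 0.141 < 1, so demand is inelastic.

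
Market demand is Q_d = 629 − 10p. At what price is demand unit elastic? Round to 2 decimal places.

31.45

For linear demand Q_d = a − bp, E = −bp/(a − bp). |E| = 1 ⇒ bp = a − bp ⇒ p = a/(2b).
p = 629/(2·10) = 31.45.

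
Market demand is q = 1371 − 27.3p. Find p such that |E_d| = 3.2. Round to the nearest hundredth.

Set −bp/(a − bp) = −3.2 ⇒ bp = 3.2(a − bp) ⇒ bp(1+3.2) = 3.2·a.
p = 3.2·1371/(27.3·4.2) ≈ 38.26.

38.26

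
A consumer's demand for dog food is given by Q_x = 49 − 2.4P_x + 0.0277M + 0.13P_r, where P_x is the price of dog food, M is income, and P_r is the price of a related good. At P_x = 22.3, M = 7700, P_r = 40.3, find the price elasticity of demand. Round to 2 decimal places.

-0.25

First evaluate Q_x: 49 − 2.4(22.3) + 0.0277(7700) + 0.13(40.3) = 49 − 53.52 + 213.29 + 5.239 = 214.009.
∂Q_x/∂P_x = −2.4, so E_p = (−2.4)·(22.3/214.009) ≈ -0.25.
|E_p| < 1: demand is inelastic.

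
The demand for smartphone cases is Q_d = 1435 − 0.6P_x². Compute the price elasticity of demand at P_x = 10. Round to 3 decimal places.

-0.087

At P_x = 10, Q_d = 1375.
dQ_d/dP_x = −2·0.6·P_x = −12.
Point elasticity E = (dQ_d/dP_x)·(P_x/Q_d) = -12 × 10/1375 ≈ -0.087.
|E| < 1, so demand is inelastic at this price.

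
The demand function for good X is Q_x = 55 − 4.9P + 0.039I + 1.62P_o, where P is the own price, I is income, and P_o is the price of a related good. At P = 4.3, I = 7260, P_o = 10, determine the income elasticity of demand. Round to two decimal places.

0.85

Q_x = 55 − 4.9(4.3) + 0.039(7260) + 1.62(10) = 55 − 21.07 + 283.14 + 16.2 = 333.27.
∂Q_x/∂I = +0.039, so E_I = 0.039·(7260/333.27) ≈ 0.85.
E_I ∈ (0,1): normal good (necessity).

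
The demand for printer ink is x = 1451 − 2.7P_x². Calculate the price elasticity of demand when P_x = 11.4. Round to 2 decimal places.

At P_x = 11.4, x = 1100.108.
dx/dP_x = −2·2.7·P_x = −61.56.
Point elasticity E = (dx/dP_x)·(P_x/x) = -61.56 × 11.4/1100.108 ≈ -0.64.
|E| < 1, so demand is inelastic at this price.

-0.64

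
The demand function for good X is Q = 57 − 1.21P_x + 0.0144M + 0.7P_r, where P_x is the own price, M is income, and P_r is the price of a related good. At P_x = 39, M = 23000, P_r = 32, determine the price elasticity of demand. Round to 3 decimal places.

-0.130

Substituting, Q = 57 − 1.21(39) + 0.0144(23000) + 0.7(32) = 57 − 47.19 + 331.2 + 22.4 = 363.41.
∂Q/∂P_x = −1.21, so E_p = (−1.21)·(39/363.41) ≈ -0.130.
|E_p| < 1: demand is inelastic.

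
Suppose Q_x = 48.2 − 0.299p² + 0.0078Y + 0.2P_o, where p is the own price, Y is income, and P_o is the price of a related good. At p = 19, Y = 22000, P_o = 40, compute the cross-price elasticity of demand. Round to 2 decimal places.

0.07

First evaluate Q_x: 48.2 − 0.299(19)² + 0.0078(22000) + 0.2(40) = 48.2 − 107.939 + 171.6 + 8 = 119.861.
∂Q_x/∂P_o = +0.2, so E_xy = 0.2·(40/119.861) ≈ 0.07.
E_xy > 0: the goods are substitutes.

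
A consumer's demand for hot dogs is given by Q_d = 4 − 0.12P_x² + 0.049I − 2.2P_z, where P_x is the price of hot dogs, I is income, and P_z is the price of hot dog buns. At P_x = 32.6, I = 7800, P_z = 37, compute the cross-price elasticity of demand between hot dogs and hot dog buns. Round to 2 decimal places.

Substituting, Q_d = 4 − 0.12(32.6)² + 0.049(7800) − 2.2(37) = 4 − 127.5312 + 382.2 − 81.4 = 177.2688.
∂Q_d/∂P_z = −2.2, so E_xy = -2.2·(37/177.2688) ≈ -0.46.
E_xy < 0: the goods are complements.

-0.46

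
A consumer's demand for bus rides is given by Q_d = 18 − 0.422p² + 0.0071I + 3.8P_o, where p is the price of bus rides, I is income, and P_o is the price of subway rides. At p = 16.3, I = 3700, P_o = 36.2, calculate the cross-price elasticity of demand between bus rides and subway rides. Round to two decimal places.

First evaluate Q_d: 18 − 0.422(16.3)² + 0.0071(3700) + 3.8(36.2) = 18 − 112.1212 + 26.27 + 137.56 = 69.7088.
∂Q_d/∂P_o = +3.8, so E_xy = 3.8·(36.2/69.7088) ≈ 1.97.
E_xy > 0: the goods are substitutes.

1.97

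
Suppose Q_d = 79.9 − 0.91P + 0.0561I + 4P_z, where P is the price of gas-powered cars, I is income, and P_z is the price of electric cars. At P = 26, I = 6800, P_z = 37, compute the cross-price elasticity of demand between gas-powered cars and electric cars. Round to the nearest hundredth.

0.25

Substituting, Q_d = 79.9 − 0.91(26) + 0.0561(6800) + 4(37) = 79.9 − 23.66 + 381.48 + 148 = 585.72.
∂Q_d/∂P_z = +4, so E_xy = 4·(37/585.72) ≈ 0.25.
E_xy > 0: the goods are substitutes.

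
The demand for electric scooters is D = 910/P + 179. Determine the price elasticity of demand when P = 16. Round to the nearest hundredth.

-0.24

At P = 16, D = 235.875.
dD/dP = −910/P² = −3.5547.
Point elasticity E = (dD/dP)·(P/D) = -3.5547 × 16/235.875 ≈ -0.24.
|E| < 1, so demand is inelastic at this price.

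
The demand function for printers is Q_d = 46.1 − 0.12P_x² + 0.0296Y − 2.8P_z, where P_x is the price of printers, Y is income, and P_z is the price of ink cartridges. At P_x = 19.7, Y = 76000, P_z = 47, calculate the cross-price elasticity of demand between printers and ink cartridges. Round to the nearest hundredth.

-0.06

At the given point, Q_d = 46.1 − 0.12(19.7)² + 0.0296(76000) − 2.8(47) = 46.1 − 46.5708 + 2249.6 − 131.6 = 2117.5292.
∂Q_d/∂P_z = −2.8, so E_xy = -2.8·(47/2117.5292) ≈ -0.06.
E_xy < 0: the goods are complements.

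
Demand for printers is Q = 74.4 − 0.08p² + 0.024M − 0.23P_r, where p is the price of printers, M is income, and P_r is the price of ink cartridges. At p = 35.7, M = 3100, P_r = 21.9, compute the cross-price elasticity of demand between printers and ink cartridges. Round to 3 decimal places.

-0.120

Evaluating quantity at (p, M, P_r) gives Q = 74.4 − 0.08(35.7)² + 0.024(3100) − 0.23(21.9) = 74.4 − 101.9592 + 74.4 − 5.037 = 41.8038.
∂Q/∂P_r = −0.23, so E_xy = -0.23·(21.9/41.8038) ≈ -0.120.
E_xy < 0: the goods are complements.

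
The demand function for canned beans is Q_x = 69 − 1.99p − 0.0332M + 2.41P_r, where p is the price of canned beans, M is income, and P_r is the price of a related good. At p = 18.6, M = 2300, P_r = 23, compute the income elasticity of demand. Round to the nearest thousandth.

-6.907

Evaluating quantity at (p, M, P_r) gives Q_x = 69 − 1.99(18.6) − 0.0332(2300) + 2.41(23) = 69 − 37.014 − 76.36 + 55.43 = 11.056.
∂Q_x/∂M = −0.0332, so E_I = -0.0332·(2300/11.056) ≈ -6.907.
E_I < 0: inferior good.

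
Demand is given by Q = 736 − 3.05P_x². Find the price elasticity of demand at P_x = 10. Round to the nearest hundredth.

-1.42

At P_x = 10, Q = 431.
dQ/dP_x = −2·3.05·P_x = −61.
Point elasticity E = (dQ/dP_x)·(P_x/Q) = -61 × 10/431 ≈ -1.42.
|E| > 1, so demand is elastic at this price.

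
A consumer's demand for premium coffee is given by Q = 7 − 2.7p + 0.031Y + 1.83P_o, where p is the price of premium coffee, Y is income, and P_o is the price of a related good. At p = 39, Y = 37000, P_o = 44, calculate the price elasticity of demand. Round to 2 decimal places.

-0.09

Substituting, Q = 7 − 2.7(39) + 0.031(37000) + 1.83(44) = 7 − 105.3 + 1147 + 80.52 = 1129.22.
∂Q/∂p = −2.7, so E_p = (−2.7)·(39/1129.22) ≈ -0.09.
|E_p| < 1: demand is inelastic.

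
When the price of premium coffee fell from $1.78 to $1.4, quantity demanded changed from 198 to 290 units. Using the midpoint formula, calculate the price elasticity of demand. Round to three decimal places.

%Δq = (290 − 198)/[(198 + 290)/2] = 92/244 ≈ 0.3770.
%Δp = (1.4 − 1.78)/[(1.78 + 1.4)/2] = -0.38/1.59 ≈ -0.2390.
Arc elasticity E = %Δq/%Δp ≈ 0.3770/-0.2390 ≈ -1.578.
|E| > 1: demand is elastic over this range.

-1.578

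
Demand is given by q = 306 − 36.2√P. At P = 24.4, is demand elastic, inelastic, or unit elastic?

inelastic

At P = 24.4, q = 127.1852.
dq/dP = −36.2/(2√P) = −36.2/(2·4.9396).
Point elasticity E = (dq/dP)·(P/q) = -3.6642 × 24.4/127.1852 ≈ -0.703.
|E| ≈ 0.703 < 1, so demand is inelastic.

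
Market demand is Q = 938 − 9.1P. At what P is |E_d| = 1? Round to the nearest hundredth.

For linear demand Q = a − bP, E = −bP/(a − bP). |E| = 1 ⇒ bP = a − bP ⇒ P = a/(2b).
P = 938/(2·9.1) ≈ 51.54.

51.54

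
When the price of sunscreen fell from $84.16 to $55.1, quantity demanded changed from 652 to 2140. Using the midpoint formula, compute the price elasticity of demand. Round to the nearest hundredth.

%ΔQ = (2140 − 652)/[(652 + 2140)/2] = 1488/1396 ≈ 1.0659.
%Δp = (55.1 − 84.16)/[(84.16 + 55.1)/2] = -29.06/69.63 ≈ -0.4173.
Arc elasticity E = %ΔQ/%Δp ≈ 1.0659/-0.4173 ≈ -2.55.
|E| > 1: demand is elastic over this range.

-2.55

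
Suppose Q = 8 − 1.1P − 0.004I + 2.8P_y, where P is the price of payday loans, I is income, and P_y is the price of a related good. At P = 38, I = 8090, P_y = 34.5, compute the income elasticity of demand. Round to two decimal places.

At the given point, Q = 8 − 1.1(38) − 0.004(8090) + 2.8(34.5) = 8 − 41.8 − 32.36 + 96.6 = 30.44.
∂Q/∂I = −0.004, so E_I = -0.004·(8090/30.44) ≈ -1.06.
E_I < 0: inferior good.

-1.06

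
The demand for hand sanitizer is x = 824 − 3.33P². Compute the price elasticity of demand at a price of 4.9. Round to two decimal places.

-0.21

At P = 4.9, x = 744.0467.
dx/dP = −2·3.33·P = −32.634.
Point elasticity E = (dx/dP)·(P/x) = -32.634 × 4.9/744.0467 ≈ -0.21.
|E| < 1, so demand is inelastic at this price.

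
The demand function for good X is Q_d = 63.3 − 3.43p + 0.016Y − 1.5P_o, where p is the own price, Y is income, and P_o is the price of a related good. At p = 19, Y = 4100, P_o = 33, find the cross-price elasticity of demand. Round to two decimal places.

-3.48

At the given point, Q_d = 63.3 − 3.43(19) + 0.016(4100) − 1.5(33) = 63.3 − 65.17 + 65.6 − 49.5 = 14.23.
∂Q_d/∂P_o = −1.5, so E_xy = -1.5·(33/14.23) ≈ -3.48.
E_xy < 0: the goods are complements.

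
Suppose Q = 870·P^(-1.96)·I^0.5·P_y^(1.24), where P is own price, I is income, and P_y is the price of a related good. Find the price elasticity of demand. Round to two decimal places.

For a Cobb–Douglas (constant-elasticity) form Q = A·P^α·…, the elasticity with respect to P equals the exponent α at every point.
Here the exponent on P is -1.96, so the price elasticity of demand is -1.96.

-1.96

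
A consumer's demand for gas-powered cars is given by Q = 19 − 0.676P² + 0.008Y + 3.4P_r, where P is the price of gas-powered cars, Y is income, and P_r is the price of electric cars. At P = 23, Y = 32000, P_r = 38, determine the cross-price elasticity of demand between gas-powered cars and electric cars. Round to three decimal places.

Evaluating quantity at (P, Y, P_r) gives Q = 19 − 0.676(23)² + 0.008(32000) + 3.4(38) = 19 − 357.604 + 256 + 129.2 = 46.596.
∂Q/∂P_r = +3.4, so E_xy = 3.4·(38/46.596) ≈ 2.773.
E_xy > 0: the goods are substitutes.

2.773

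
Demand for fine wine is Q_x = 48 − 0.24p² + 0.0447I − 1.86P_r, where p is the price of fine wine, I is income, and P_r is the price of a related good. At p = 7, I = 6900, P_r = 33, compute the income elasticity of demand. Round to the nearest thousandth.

1.089

At the given point, Q_x = 48 − 0.24(7)² + 0.0447(6900) − 1.86(33) = 48 − 11.76 + 308.43 − 61.38 = 283.29.
∂Q_x/∂I = +0.0447, so E_I = 0.0447·(6900/283.29) ≈ 1.089.
E_I > 1: normal good (luxury).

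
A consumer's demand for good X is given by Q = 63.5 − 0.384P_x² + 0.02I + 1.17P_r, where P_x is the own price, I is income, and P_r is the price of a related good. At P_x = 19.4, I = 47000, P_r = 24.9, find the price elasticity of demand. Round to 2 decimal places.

-0.33

Evaluating quantity at (P_x, I, P_r) gives Q = 63.5 − 0.384(19.4)² + 0.02(47000) + 1.17(24.9) = 63.5 − 144.5222 + 940 + 29.133 = 888.1108.
∂Q/∂P_x = −2·0.384·P_x = -14.8992, so E_p = -14.8992·(19.4/888.1108) ≈ -0.33.
|E_p| < 1: demand is inelastic.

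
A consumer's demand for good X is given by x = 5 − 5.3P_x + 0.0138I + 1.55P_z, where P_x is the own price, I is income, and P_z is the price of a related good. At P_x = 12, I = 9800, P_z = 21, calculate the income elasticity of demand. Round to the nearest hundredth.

1.24

At the given point, x = 5 − 5.3(12) + 0.0138(9800) + 1.55(21) = 5 − 63.6 + 135.24 + 32.55 = 109.19.
∂x/∂I = +0.0138, so E_I = 0.0138·(9800/109.19) ≈ 1.24.
E_I > 1: normal good (luxury).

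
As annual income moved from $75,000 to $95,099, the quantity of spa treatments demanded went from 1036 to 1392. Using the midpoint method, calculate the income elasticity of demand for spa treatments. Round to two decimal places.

%ΔQ = (1392 − 1036)/[(1036+1392)/2] = 356/1214 ≈ 0.2932.
%ΔI = (95,099 − 75,000)/[(75,000+95,099)/2] = 20099/85049.5 ≈ 0.2363.
E_I = %ΔQ/%ΔI ≈ 1.24.
E_I > 1: normal good (luxury).

1.24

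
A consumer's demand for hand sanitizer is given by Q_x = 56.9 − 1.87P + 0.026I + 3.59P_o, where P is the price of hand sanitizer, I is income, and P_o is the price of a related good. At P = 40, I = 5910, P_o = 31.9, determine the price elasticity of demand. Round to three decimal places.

-0.299

Evaluating quantity at (P, I, P_o) gives Q_x = 56.9 − 1.87(40) + 0.026(5910) + 3.59(31.9) = 56.9 − 74.8 + 153.66 + 114.521 = 250.281.
∂Q_x/∂P = −1.87, so E_p = (−1.87)·(40/250.281) ≈ -0.299.
|E_p| < 1: demand is inelastic.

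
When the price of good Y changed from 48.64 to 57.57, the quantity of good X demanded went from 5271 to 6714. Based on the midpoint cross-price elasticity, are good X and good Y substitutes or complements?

substitutes

%ΔQ_x = (6714 − 5271)/[(5271+6714)/2] = 1443/5992.5 ≈ 0.2408.
%ΔP_y = (57.57 − 48.64)/[(48.64+57.57)/2] ≈ 0.1682.
E_xy = 0.2408/0.1682 ≈ 1.432.
E_xy > 0, so the goods are substitutes.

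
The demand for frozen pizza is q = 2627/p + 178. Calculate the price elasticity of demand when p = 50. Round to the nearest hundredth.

-0.23

At p = 50, q = 230.54.
dq/dp = −2627/p² = −1.0508.
Point elasticity E = (dq/dp)·(p/q) = -1.0508 × 50/230.54 ≈ -0.23.
|E| < 1, so demand is inelastic at this price.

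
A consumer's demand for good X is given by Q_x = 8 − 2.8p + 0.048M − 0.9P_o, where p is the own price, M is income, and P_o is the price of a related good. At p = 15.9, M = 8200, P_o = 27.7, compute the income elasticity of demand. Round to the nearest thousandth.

First evaluate Q_x: 8 − 2.8(15.9) + 0.048(8200) − 0.9(27.7) = 8 − 44.52 + 393.6 − 24.93 = 332.15.
∂Q_x/∂M = +0.048, so E_I = 0.048·(8200/332.15) ≈ 1.185.
E_I > 1: normal good (luxury).

1.185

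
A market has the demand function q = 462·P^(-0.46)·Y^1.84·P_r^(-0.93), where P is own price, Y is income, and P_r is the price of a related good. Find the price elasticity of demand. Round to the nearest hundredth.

-0.46

For a Cobb–Douglas (constant-elasticity) form q = A·P^α·…, the elasticity with respect to P equals the exponent α at every point.
Here the exponent on P is -0.46, so the price elasticity of demand is -0.46.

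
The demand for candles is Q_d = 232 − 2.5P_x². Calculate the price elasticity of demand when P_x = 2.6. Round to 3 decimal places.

-0.157

At P_x = 2.6, Q_d = 215.1.
dQ_d/dP_x = −2·2.5·P_x = −13.
Point elasticity E = (dQ_d/dP_x)·(P_x/Q_d) = -13 × 2.6/215.1 ≈ -0.157.
|E| < 1, so demand is inelastic at this price.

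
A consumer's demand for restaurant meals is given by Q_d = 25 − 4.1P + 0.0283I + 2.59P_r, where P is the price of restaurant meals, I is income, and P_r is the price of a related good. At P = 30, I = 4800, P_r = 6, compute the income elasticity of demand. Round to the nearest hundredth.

First evaluate Q_d: 25 − 4.1(30) + 0.0283(4800) + 2.59(6) = 25 − 123 + 135.84 + 15.54 = 53.38.
∂Q_d/∂I = +0.0283, so E_I = 0.0283·(4800/53.38) ≈ 2.54.
E_I > 1: normal good (luxury).

2.54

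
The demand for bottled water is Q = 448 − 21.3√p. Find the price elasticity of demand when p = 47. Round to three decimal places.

At p = 47, Q = 301.9746.
dQ/dp = −21.3/(2√p) = −21.3/(2·6.8557).
Point elasticity E = (dQ/dp)·(p/Q) = -1.5535 × 47/301.9746 ≈ -0.242.
|E| < 1, so demand is inelastic at this price.

-0.242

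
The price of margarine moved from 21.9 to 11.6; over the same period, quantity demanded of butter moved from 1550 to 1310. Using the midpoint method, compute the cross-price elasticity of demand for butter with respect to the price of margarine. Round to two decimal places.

0.27

%ΔQ_x = (1310 − 1550)/[(1550+1310)/2] = -240/1430 ≈ -0.1678.
%ΔP_y = (11.6 − 21.9)/[(21.9+11.6)/2] ≈ -0.6149.
E_xy = -0.1678/-0.6149 ≈ 0.27.
E_xy > 0, so butter and margarine are substitutes.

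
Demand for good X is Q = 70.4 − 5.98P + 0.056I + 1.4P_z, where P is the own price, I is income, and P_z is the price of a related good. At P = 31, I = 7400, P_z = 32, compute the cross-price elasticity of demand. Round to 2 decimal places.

Q = 70.4 − 5.98(31) + 0.056(7400) + 1.4(32) = 70.4 − 185.38 + 414.4 + 44.8 = 344.22.
∂Q/∂P_z = +1.4, so E_xy = 1.4·(32/344.22) ≈ 0.13.
E_xy > 0: the goods are substitutes.

0.13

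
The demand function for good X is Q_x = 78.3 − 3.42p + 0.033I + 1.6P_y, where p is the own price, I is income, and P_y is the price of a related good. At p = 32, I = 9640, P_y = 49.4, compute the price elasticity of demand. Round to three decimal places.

-0.299

First evaluate Q_x: 78.3 − 3.42(32) + 0.033(9640) + 1.6(49.4) = 78.3 − 109.44 + 318.12 + 79.04 = 366.02.
∂Q_x/∂p = −3.42, so E_p = (−3.42)·(32/366.02) ≈ -0.299.
|E_p| < 1: demand is inelastic.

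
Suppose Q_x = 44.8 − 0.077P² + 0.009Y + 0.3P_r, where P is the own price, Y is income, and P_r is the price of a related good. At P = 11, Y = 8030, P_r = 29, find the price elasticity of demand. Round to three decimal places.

-0.160

Evaluating quantity at (P, Y, P_r) gives Q_x = 44.8 − 0.077(11)² + 0.009(8030) + 0.3(29) = 44.8 − 9.317 + 72.27 + 8.7 = 116.453.
∂Q_x/∂P = −2·0.077·P = -1.694, so E_p = -1.694·(11/116.453) ≈ -0.160.
|E_p| < 1: demand is inelastic.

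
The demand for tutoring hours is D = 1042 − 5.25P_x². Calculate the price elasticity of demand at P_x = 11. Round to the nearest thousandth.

At P_x = 11, D = 406.75.
dD/dP_x = −2·5.25·P_x = −115.5.
Point elasticity E = (dD/dP_x)·(P_x/D) = -115.5 × 11/406.75 ≈ -3.124.
|E| > 1, so demand is elastic at this price.

-3.124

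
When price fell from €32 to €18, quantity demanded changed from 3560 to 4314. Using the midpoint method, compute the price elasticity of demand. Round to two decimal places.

%ΔQ = (4314 − 3560)/[(3560 + 4314)/2] = 754/3937 ≈ 0.1915.
%Δp = (18 − 32)/[(32 + 18)/2] = -14/25 ≈ -0.5600.
Arc elasticity E = %ΔQ/%Δp ≈ 0.1915/-0.5600 ≈ -0.34.
|E| < 1: demand is inelastic over this range.

-0.34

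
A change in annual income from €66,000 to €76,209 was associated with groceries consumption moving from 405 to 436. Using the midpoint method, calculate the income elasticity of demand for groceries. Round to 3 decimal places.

%ΔQ = (436 − 405)/[(405+436)/2] = 31/420.5 ≈ 0.0737.
%ΔI = (76,209 − 66,000)/[(66,000+76,209)/2] = 10209/71104.5 ≈ 0.1436.
E_I = %ΔQ/%ΔI ≈ 0.513.
E_I ∈ (0,1): normal good (necessity).

0.513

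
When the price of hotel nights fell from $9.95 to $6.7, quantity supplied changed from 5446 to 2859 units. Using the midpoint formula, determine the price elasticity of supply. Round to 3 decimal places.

%ΔQ = (2859 − 5446)/[(5446 + 2859)/2] = -2587/4152.5 ≈ -0.6230.
%ΔP = (6.7 − 9.95)/[(9.95 + 6.7)/2] = -3.25/8.325 ≈ -0.3904.
Arc elasticity E = %ΔQ/%ΔP ≈ -0.6230/-0.3904 ≈ 1.596.
|E| > 1: supply is elastic over this range.

1.596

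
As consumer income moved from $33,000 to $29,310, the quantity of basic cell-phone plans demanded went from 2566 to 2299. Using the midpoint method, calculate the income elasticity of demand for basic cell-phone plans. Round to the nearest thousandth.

%ΔQ = (2299 − 2566)/[(2566+2299)/2] = -267/2432.5 ≈ -0.1098.
%ΔI = (29,310 − 33,000)/[(33,000+29,310)/2] = -3690/31155 ≈ -0.1184.
E_I = %ΔQ/%ΔI ≈ 0.927.
E_I ∈ (0,1): normal good (necessity).

0.927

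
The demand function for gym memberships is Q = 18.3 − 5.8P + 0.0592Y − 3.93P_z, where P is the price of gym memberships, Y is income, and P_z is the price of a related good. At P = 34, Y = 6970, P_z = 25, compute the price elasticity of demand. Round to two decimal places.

-1.46

At the given point, Q = 18.3 − 5.8(34) + 0.0592(6970) − 3.93(25) = 18.3 − 197.2 + 412.624 − 98.25 = 135.474.
∂Q/∂P = −5.8, so E_p = (−5.8)·(34/135.474) ≈ -1.46.
|E_p| > 1: demand is elastic.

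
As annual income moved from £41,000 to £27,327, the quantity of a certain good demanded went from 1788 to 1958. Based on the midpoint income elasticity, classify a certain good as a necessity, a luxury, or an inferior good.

inferior

%ΔQ = (1958 − 1788)/[(1788+1958)/2] = 170/1873 ≈ 0.0908.
%ΔI = (27,327 − 41,000)/[(41,000+27,327)/2] = -13673/34163.5 ≈ -0.4002.
E_I = %ΔQ/%ΔI ≈ -0.227.
E_I < 0: inferior good.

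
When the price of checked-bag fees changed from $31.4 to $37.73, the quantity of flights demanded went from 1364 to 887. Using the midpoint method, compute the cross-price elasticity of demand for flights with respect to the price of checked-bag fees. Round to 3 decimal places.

%ΔQ_x = (887 − 1364)/[(1364+887)/2] = -477/1125.5 ≈ -0.4238.
%ΔP_y = (37.73 − 31.4)/[(31.4+37.73)/2] ≈ 0.1831.
E_xy = -0.4238/0.1831 ≈ -2.314.
E_xy < 0, so flights and checked-bag fees are complements.

-2.314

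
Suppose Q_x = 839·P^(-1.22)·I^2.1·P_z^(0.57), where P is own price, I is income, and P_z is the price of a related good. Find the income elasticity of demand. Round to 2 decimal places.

2.10

For a Cobb–Douglas (constant-elasticity) form Q_x = A·I^α·…, the elasticity with respect to I equals the exponent α at every point.
Here the exponent on I is 2.1, so the income elasticity of demand is 2.10.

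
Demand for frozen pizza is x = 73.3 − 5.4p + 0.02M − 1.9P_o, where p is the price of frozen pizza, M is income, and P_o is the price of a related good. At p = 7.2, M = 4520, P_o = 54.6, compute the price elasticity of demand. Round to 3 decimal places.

-1.844

x = 73.3 − 5.4(7.2) + 0.02(4520) − 1.9(54.6) = 73.3 − 38.88 + 90.4 − 103.74 = 21.08.
∂x/∂p = −5.4, so E_p = (−5.4)·(7.2/21.08) ≈ -1.844.
|E_p| > 1: demand is elastic.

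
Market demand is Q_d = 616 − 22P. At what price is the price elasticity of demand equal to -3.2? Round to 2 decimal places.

Set −bP/(a − bP) = −3.2 ⇒ bP = 3.2(a − bP) ⇒ bP(1+3.2) = 3.2·a.
P = 3.2·616/(22·4.2) ≈ 21.33.

21.33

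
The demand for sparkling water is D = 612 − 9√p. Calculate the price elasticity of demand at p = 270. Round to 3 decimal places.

At p = 270, D = 464.1149.
dD/dp = −9/(2√p) = −9/(2·16.4317).
Point elasticity E = (dD/dp)·(p/D) = -0.2739 × 270/464.1149 ≈ -0.159.
|E| < 1, so demand is inelastic at this price.

-0.159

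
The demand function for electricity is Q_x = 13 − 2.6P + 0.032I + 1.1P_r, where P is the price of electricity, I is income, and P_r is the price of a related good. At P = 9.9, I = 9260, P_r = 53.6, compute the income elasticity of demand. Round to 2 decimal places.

0.87

Substituting, Q_x = 13 − 2.6(9.9) + 0.032(9260) + 1.1(53.6) = 13 − 25.74 + 296.32 + 58.96 = 342.54.
∂Q_x/∂I = +0.032, so E_I = 0.032·(9260/342.54) ≈ 0.87.
E_I ∈ (0,1): normal good (necessity).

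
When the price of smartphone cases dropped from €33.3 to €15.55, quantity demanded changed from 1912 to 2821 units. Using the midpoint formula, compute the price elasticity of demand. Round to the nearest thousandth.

-0.529

%ΔQ = (2821 − 1912)/[(1912 + 2821)/2] = 909/2366.5 ≈ 0.3841.
%Δp = (15.55 − 33.3)/[(33.3 + 15.55)/2] = -17.75/24.425 ≈ -0.7267.
Arc elasticity E = %ΔQ/%Δp ≈ 0.3841/-0.7267 ≈ -0.529.
|E| < 1: demand is inelastic over this range.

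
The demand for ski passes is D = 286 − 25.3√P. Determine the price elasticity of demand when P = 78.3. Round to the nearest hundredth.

-1.80

At P = 78.3, D = 62.1272.
dD/dP = −25.3/(2√P) = −25.3/(2·8.8487).
Point elasticity E = (dD/dP)·(P/D) = -1.4296 × 78.3/62.1272 ≈ -1.80.
|E| > 1, so demand is elastic at this price.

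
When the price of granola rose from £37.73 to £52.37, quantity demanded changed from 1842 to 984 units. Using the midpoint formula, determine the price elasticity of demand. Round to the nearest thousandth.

%Δq = (984 − 1842)/[(1842 + 984)/2] = -858/1413 ≈ -0.6072.
%ΔP = (52.37 − 37.73)/[(37.73 + 52.37)/2] = 14.64/45.05 ≈ 0.3250.
Arc elasticity E = %Δq/%ΔP ≈ -0.6072/0.3250 ≈ -1.869.
|E| > 1: demand is elastic over this range.

-1.869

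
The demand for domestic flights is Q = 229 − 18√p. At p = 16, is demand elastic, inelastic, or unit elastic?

inelastic

At p = 16, Q = 157.
dQ/dp = −18/(2√p) = −18/(2·4).
Point elasticity E = (dQ/dp)·(p/Q) = -2.25 × 16/157 ≈ -0.229.
|E| ≈ 0.229 < 1, so demand is inelastic.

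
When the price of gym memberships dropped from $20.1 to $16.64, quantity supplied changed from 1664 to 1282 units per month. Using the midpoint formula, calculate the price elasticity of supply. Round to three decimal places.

%ΔQ = (1282 − 1664)/[(1664 + 1282)/2] = -382/1473 ≈ -0.2593.
%Δp = (16.64 − 20.1)/[(20.1 + 16.64)/2] = -3.46/18.37 ≈ -0.1884.
Arc elasticity E = %ΔQ/%Δp ≈ -0.2593/-0.1884 ≈ 1.377.
|E| > 1: supply is elastic over this range.

1.377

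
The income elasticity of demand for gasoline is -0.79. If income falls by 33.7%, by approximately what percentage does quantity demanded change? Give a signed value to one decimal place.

%ΔQ ≈ E × %ΔI = (-0.79) × (-33.7%) ≈ 26.6%.

26.6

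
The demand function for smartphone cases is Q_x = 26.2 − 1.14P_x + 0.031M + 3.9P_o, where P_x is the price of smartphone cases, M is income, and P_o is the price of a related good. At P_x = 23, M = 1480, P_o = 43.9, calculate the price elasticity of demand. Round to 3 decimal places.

-0.121

First evaluate Q_x: 26.2 − 1.14(23) + 0.031(1480) + 3.9(43.9) = 26.2 − 26.22 + 45.88 + 171.21 = 217.07.
∂Q_x/∂P_x = −1.14, so E_p = (−1.14)·(23/217.07) ≈ -0.121.
|E_p| < 1: demand is inelastic.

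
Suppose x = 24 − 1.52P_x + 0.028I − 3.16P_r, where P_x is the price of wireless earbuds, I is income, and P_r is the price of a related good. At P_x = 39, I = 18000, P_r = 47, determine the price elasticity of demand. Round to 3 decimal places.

-0.185

At the given point, x = 24 − 1.52(39) + 0.028(18000) − 3.16(47) = 24 − 59.28 + 504 − 148.52 = 320.2.
∂x/∂P_x = −1.52, so E_p = (−1.52)·(39/320.2) ≈ -0.185.
|E_p| < 1: demand is inelastic.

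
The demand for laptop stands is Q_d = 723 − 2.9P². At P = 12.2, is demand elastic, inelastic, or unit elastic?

elastic

At P = 12.2, Q_d = 291.364.
dQ_d/dP = −2·2.9·P = −70.76.
Point elasticity E = (dQ_d/dP)·(P/Q_d) = -70.76 × 12.2/291.364 ≈ -2.963.
|E| ≈ 2.963 > 1, so demand is elastic.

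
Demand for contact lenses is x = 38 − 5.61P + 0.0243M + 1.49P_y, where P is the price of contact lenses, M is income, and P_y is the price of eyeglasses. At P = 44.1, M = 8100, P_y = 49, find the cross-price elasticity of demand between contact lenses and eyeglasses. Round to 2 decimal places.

x = 38 − 5.61(44.1) + 0.0243(8100) + 1.49(49) = 38 − 247.401 + 196.83 + 73.01 = 60.439.
∂x/∂P_y = +1.49, so E_xy = 1.49·(49/60.439) ≈ 1.21.
E_xy > 0: the goods are substitutes.

1.21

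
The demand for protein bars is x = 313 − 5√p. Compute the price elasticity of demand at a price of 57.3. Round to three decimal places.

-0.069

At p = 57.3, x = 275.1516.
dx/dp = −5/(2√p) = −5/(2·7.5697).
Point elasticity E = (dx/dp)·(p/x) = -0.3303 × 57.3/275.1516 ≈ -0.069.
|E| < 1, so demand is inelastic at this price.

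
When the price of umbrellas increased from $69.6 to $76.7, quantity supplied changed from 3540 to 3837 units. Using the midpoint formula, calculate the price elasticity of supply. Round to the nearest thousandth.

0.830

%ΔQ = (3837 − 3540)/[(3540 + 3837)/2] = 297/3688.5 ≈ 0.0805.
%Δp = (76.7 − 69.6)/[(69.6 + 76.7)/2] = 7.1/73.15 ≈ 0.0971.
Arc elasticity E = %ΔQ/%Δp ≈ 0.0805/0.0971 ≈ 0.830.
|E| < 1: supply is inelastic over this range.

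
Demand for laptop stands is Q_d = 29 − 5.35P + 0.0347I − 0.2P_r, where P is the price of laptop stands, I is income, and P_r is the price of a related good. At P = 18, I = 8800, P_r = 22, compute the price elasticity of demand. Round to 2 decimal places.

-0.41

Substituting, Q_d = 29 − 5.35(18) + 0.0347(8800) − 0.2(22) = 29 − 96.3 + 305.36 − 4.4 = 233.66.
∂Q_d/∂P = −5.35, so E_p = (−5.35)·(18/233.66) ≈ -0.41.
|E_p| < 1: demand is inelastic.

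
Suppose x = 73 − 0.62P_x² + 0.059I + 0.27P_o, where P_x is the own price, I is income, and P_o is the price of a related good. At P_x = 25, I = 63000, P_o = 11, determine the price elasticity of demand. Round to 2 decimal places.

-0.23

First evaluate x: 73 − 0.62(25)² + 0.059(63000) + 0.27(11) = 73 − 387.5 + 3717 + 2.97 = 3405.47.
∂x/∂P_x = −2·0.62·P_x = -31, so E_p = -31·(25/3405.47) ≈ -0.23.
|E_p| < 1: demand is inelastic.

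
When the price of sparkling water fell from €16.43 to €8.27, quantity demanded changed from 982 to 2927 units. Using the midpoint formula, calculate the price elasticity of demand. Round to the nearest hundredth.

-1.51

%ΔQ = (2927 − 982)/[(982 + 2927)/2] = 1945/1954.5 ≈ 0.9951.
%ΔP = (8.27 − 16.43)/[(16.43 + 8.27)/2] = -8.16/12.35 ≈ -0.6607.
Arc elasticity E = %ΔQ/%ΔP ≈ 0.9951/-0.6607 ≈ -1.51.
|E| > 1: demand is elastic over this range.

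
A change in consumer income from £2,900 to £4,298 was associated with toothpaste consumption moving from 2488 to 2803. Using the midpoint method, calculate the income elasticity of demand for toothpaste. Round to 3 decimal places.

0.307

%ΔQ = (2803 − 2488)/[(2488+2803)/2] = 315/2645.5 ≈ 0.1191.
%ΔI = (4,298 − 2,900)/[(2,900+4,298)/2] = 1398/3599 ≈ 0.3884.
E_I = %ΔQ/%ΔI ≈ 0.307.
E_I ∈ (0,1): normal good (necessity).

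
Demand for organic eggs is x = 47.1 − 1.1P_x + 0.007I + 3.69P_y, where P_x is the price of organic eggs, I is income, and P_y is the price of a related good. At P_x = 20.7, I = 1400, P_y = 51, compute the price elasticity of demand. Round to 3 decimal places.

-0.102

At the given point, x = 47.1 − 1.1(20.7) + 0.007(1400) + 3.69(51) = 47.1 − 22.77 + 9.8 + 188.19 = 222.32.
∂x/∂P_x = −1.1, so E_p = (−1.1)·(20.7/222.32) ≈ -0.102.
|E_p| < 1: demand is inelastic.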